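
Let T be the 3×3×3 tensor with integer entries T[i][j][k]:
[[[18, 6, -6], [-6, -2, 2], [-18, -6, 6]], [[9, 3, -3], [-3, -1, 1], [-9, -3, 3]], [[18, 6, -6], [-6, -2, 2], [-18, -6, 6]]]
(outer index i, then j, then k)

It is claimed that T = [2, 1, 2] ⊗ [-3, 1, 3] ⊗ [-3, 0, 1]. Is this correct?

Reconstruct entry (0,0,1) from the claimed factors: Σₗ aₗ[0]bₗ[0]cₗ[1] = (2)·(-3)·(0) = 0, but T[0,0,1] = 6. The claim is false.

No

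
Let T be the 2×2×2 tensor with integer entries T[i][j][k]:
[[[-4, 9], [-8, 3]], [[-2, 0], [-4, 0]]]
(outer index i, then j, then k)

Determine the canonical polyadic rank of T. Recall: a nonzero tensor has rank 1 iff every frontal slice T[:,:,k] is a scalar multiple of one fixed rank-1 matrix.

2

Lower bound: the mode-1 unfolding of T (rows indexed by i, columns by (j,k) = (0,0), (0,1), (1,0), (1,1)) is [[-4, 9, -8, 3], [-2, 0, -4, 0]].
There the 2×2 minor on rows i ∈ {0, 1}, columns (j,k) ∈ {(0,0), (0,1)} is det [[-4, 9], [-2, 0]] = 18 ≠ 0, so this unfolding has rank ≥ 2; CP rank is at least every unfolding rank, so rank(T) ≥ 2. (Flattening ranks never certify an upper bound on CP rank; for that we must actually write T with 2 rank-1 terms.)
Upper bound — finding two terms. Write S_k = T[:,:,k] for the frontal slices: S₀ = [[-4, -8], [-2, -4]], S₁ = [[9, 3], [0, 0]].
If T = a₁ ⊗ b₁ ⊗ c₁ + a₂ ⊗ b₂ ⊗ c₂ then each S_k = c₁[k]·a₁b₁ᵀ + c₂[k]·a₂b₂ᵀ. S₀ and S₁ are linearly independent, so a₁b₁ᵀ and a₂b₂ᵀ must span the same plane of matrices: they are the rank-1 matrices of the form x·S₀ + y·S₁.
det(x·S₀ + y·S₁) is −30·xy = (-30)·(y)(x), vanishing at (x:y) = (1:0) and (0:1).
M₁ = S₀ = [[-4, -8], [-2, -4]] = (-2)·[2, 1][1, 2]ᵀ and M₂ = S₁ = [[9, 3], [0, 0]] = 3·[1, 0][3, 1]ᵀ, so take a₁ = [2, 1], b₁ = [1, 2], a₂ = [1, 0], b₂ = [3, 1].
Each slice is an integer combination of E₁ = a₁b₁ᵀ and E₂ = a₂b₂ᵀ: S₀ = −2·E₁, S₁ = 3·E₂; reading off coefficients, c₁ = [-2, 0] and c₂ = [0, 3].
Hence T = [2, 1] ⊗ [1, 2] ⊗ [-2, 0] + [1, 0] ⊗ [3, 1] ⊗ [0, 3], so rank(T) ≤ 2.
These bounds meet, so rank(T) = 2.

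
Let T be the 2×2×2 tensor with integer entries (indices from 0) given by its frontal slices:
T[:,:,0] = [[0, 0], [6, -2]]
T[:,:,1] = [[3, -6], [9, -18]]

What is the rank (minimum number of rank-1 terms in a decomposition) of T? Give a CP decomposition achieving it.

rank(T) = 2

Lower bound: the mode-2 unfolding of T (rows indexed by j, columns by (i,k) = (0,0), (0,1), (1,0), (1,1)) is [[0, 3, 6, 9], [0, -6, -2, -18]].
There the 2×2 minor on rows j ∈ {0, 1}, columns (i,k) ∈ {(0,1), (1,0)} is det [[3, 6], [-6, -2]] = 30 ≠ 0, so this unfolding has rank ≥ 2; CP rank is at least every unfolding rank, so rank(T) ≥ 2. (This is only a lower bound: in general the CP rank may exceed every unfolding rank, so we still need to exhibit 2 rank-1 terms summing to T.)
Upper bound — finding two terms. Write S_k = T[:,:,k] for the frontal slices: S₀ = [[0, 0], [6, -2]], S₁ = [[3, -6], [9, -18]].
If T = a₁ ⊗ b₁ ⊗ c₁ + a₂ ⊗ b₂ ⊗ c₂ then each S_k = c₁[k]·a₁b₁ᵀ + c₂[k]·a₂b₂ᵀ. S₀ and S₁ are linearly independent, so a₁b₁ᵀ and a₂b₂ᵀ must span the same plane of matrices: they are the rank-1 matrices of the form x·S₀ + y·S₁.
det(x·S₀ + y·S₁) is 30·xy = 30·(y)(x), vanishing at (x:y) = (1:0) and (0:1).
M₁ = S₀ = [[0, 0], [6, -2]] = 2·[0, 1][3, -1]ᵀ and M₂ = S₁ = [[3, -6], [9, -18]] = 3·[1, 3][1, -2]ᵀ, so take a₁ = [0, 1], b₁ = [3, -1], a₂ = [1, 3], b₂ = [1, -2].
Each slice is an integer combination of E₁ = a₁b₁ᵀ and E₂ = a₂b₂ᵀ: S₀ = 2·E₁, S₁ = 3·E₂; reading off coefficients, c₁ = [2, 0] and c₂ = [0, 3].
Hence T = [0, 1] ⊗ [3, -1] ⊗ [2, 0] + [1, 3] ⊗ [1, -2] ⊗ [0, 3], so rank(T) ≤ 2.
These bounds meet, so rank(T) = 2.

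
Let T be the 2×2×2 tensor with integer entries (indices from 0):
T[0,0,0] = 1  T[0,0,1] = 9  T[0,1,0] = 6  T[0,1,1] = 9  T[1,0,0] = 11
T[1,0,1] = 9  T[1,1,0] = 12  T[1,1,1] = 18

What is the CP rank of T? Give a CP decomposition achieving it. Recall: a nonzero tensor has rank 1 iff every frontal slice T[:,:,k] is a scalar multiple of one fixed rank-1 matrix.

Lower bound: the mode-3 unfolding of T (rows indexed by k, columns by (i,j) = (0,0), (0,1), (1,0), (1,1)) is [[1, 6, 11, 12], [9, 9, 9, 18]].
There the 2×2 minor on rows k ∈ {0, 1}, columns (i,j) ∈ {(0,0), (0,1)} is det [[1, 6], [9, 9]] = -45 ≠ 0, so this unfolding has rank ≥ 2; CP rank is at least every unfolding rank, so rank(T) ≥ 2. (This is only a lower bound: in general the CP rank may exceed every unfolding rank, so we still need to exhibit 2 rank-1 terms summing to T.)
Upper bound — finding two terms. Write S_k = T[:,:,k] for the frontal slices: S₀ = [[1, 6], [11, 12]], S₁ = [[9, 9], [9, 18]].
If T = a₁ (x) b₁ (x) c₁ + a₂ (x) b₂ (x) c₂ then each S_k = c₁[k]·a₁b₁ᵀ + c₂[k]·a₂b₂ᵀ. S₀ and S₁ are linearly independent, so a₁b₁ᵀ and a₂b₂ᵀ must span the same plane of matrices: they are the rank-1 matrices of the form x·S₀ + y·S₁.
det(x·S₀ + y·S₁) is −54·x² − 27·xy + 81·y² = (-27)·(2·x + 3·y)(x − y), vanishing at (x:y) = (3:-2) and (1:1).
M₁ = 3·S₀ − 2·S₁ = [[-15, 0], [15, 0]] = (-15)·[1, -1][1, 0]ᵀ and M₂ = S₀ + S₁ = [[10, 15], [20, 30]] = 5·[1, 2][2, 3]ᵀ, so take a₁ = [1, -1], b₁ = [1, 0], a₂ = [1, 2], b₂ = [2, 3].
Each slice is an integer combination of E₁ = a₁b₁ᵀ and E₂ = a₂b₂ᵀ: S₀ = −3·E₁ + 2·E₂, S₁ = 3·E₁ + 3·E₂; reading off coefficients, c₁ = [-3, 3] and c₂ = [2, 3].
Hence T = [1, -1] (x) [1, 0] (x) [-3, 3] + [1, 2] (x) [2, 3] (x) [2, 3], so rank(T) ≤ 2.
These bounds meet, so rank(T) = 2.
Check entry T[0,0,0] = 1: (1)·(1)·(-3) + (1)·(2)·(2) = 1.

rank(T) = 2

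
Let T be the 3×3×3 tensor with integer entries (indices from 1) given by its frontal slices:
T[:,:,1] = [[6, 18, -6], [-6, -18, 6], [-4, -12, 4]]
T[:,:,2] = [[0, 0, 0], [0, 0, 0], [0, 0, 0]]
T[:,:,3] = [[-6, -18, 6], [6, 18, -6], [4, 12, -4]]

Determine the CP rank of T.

1

Lower bound: T ≠ 0 (e.g. T[1,1,1] = 6), so rank(T) ≥ 1.
Upper bound: the mode-1 fibre T[:,1,1] = [6, -6, -4] gives a = (3, -3, -2) (primitive direction); the mode-2 fibre T[1,:,1] = [6, 18, -6] gives b = (1, 3, -1); then c[k] = T[1,1,k] / (a[1]·b[1]) = [6, 0, -6] / 3 = (2, 0, -2).
Expanding (3, -3, -2) ⊗ (1, 3, -1) ⊗ (2, 0, -2) reproduces all 27 entries of T, so T = (3, -3, -2) ⊗ (1, 3, -1) ⊗ (2, 0, -2) and rank(T) ≤ 1.
These bounds meet, so rank(T) = 1.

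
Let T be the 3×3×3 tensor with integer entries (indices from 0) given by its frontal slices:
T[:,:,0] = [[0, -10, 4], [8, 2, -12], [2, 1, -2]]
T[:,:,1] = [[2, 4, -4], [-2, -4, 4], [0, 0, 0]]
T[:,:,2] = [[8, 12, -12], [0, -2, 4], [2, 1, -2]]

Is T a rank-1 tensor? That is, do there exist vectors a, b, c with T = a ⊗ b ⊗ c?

No

The mode-3 unfolding of T (rows indexed by k, columns by (i,j) = (0,0), (0,1), (0,2), (1,0), (1,1), (1,2), (2,0), (2,1), (2,2)) is [[0, -10, 4, 8, 2, -12, 2, 1, -2], [2, 4, -4, -2, -4, 4, 0, 0, 0], [8, 12, -12, 0, -2, 4, 2, 1, -2]].
There the 3×3 minor on rows k ∈ {0, 1, 2}, columns (i,j) ∈ {(0,0), (0,1), (0,2)} is det [[0, -10, 4], [2, 4, -4], [8, 12, -12]] = 48 ≠ 0, so this unfolding has rank ≥ 3; CP rank is at least every unfolding rank, so rank(T) ≥ 3.
In particular rank(T) ≥ 3 > 1, so T is not rank-1.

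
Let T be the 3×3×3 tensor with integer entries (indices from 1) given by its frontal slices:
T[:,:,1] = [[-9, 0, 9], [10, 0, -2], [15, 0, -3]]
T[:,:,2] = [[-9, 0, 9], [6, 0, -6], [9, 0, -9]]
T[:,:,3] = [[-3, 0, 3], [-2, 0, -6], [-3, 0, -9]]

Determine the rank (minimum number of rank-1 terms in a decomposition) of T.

2

Lower bound: in the mode-3 unfolding of T (rows indexed by k, columns by (i,j)) the 2×2 minor on rows k ∈ {1, 2}, columns (i,j) ∈ {(1,1), (2,1)} is det [[-9, 10], [-9, 6]] = 36 ≠ 0, so that unfolding has rank ≥ 2 and hence rank(T) ≥ 2 (CP rank is at least every unfolding rank, though it can be larger).
Upper bound: with S_k = T[:,:,k], the two rank-1 terms a₁b₁ᵀ, a₂b₂ᵀ are the rank-1 members of the pencil x·S₁ + y·S₂.
The 2×2 minor of x·S₁ + y·S₂ on rows {1,2}, columns {1,3} is −72·x² − 72·xy = (-72)·(x + y)(x), vanishing at (x:y) = (1:-1) and (0:1).
M₁ = S₁ − S₂ = [[0, 0, 0], [4, 0, 4], [6, 0, 6]] = 2·[0, 2, 3][1, 0, 1]ᵀ and M₂ = S₂ = [[-9, 0, 9], [6, 0, -6], [9, 0, -9]] = (-3)·[3, -2, -3][1, 0, -1]ᵀ, so take a₁ = [0, 2, 3], b₁ = [1, 0, 1], a₂ = [3, -2, -3], b₂ = [1, 0, -1].
Each slice is an integer combination of E₁ = a₁b₁ᵀ and E₂ = a₂b₂ᵀ: S₁ = 2·E₁ − 3·E₂, S₂ = −3·E₂, S₃ = −2·E₁ − E₂; reading off coefficients, c₁ = [2, 0, -2] and c₂ = [-3, -3, -1].
Hence T = [0, 2, 3] ⊗ [1, 0, 1] ⊗ [2, 0, -2] + [3, -2, -3] ⊗ [1, 0, -1] ⊗ [-3, -3, -1], so rank(T) ≤ 2.
These bounds meet, so rank(T) = 2.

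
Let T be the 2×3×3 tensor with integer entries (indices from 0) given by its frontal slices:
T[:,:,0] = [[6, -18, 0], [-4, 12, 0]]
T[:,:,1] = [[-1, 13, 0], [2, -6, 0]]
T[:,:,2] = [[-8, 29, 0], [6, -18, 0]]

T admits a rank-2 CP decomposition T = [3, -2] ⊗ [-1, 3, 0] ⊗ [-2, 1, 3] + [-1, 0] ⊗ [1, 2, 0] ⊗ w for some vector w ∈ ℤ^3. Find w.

Subtract the known terms from T to get the rank-1 residual R = [-1, 0] ⊗ [1, 2, 0] ⊗ w, so R[i,j,k] = a[i]·b[j]·w[k]. Pick indices with nonzero a[0]·b[0] = (-1)·(1) = -1. Only the fibre through (0,0,·) is needed: R[0,0,:] = T[0,0,:] − Σₗ aₗ[0]bₗ[0]cₗ = [6, -1, -8] − (3)·(-1)·[-2, 1, 3] = [0, 2, 1]. Then w[k] = R[0,0,k] / -1 for each k, giving w = [0, 2, 1] / -1 = [0, -2, -1].

w = [0, -2, -1]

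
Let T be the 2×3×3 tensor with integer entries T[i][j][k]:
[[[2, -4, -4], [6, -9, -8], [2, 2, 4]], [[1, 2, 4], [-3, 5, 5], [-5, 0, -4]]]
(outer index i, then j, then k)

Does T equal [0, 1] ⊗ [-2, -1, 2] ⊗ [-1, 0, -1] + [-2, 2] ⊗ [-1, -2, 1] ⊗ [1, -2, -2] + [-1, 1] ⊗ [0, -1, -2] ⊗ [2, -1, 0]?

Reconstruct entry (1,0,0) from the claimed factors: Σₗ aₗ[1]bₗ[0]cₗ[0] = (1)·(-2)·(-1) + (2)·(-1)·(1) + (1)·(0)·(2) = 0, but T[1,0,0] = 1. The claim is false.

No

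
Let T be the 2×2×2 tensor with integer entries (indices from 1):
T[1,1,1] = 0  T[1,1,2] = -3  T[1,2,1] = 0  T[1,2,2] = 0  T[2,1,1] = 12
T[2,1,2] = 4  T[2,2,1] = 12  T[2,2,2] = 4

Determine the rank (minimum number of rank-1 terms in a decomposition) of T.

Lower bound: the mode-3 unfolding of T (rows indexed by k, columns by (i,j) = (1,1), (1,2), (2,1), (2,2)) is [[0, 0, 12, 12], [-3, 0, 4, 4]].
There the 2×2 minor on rows k ∈ {1, 2}, columns (i,j) ∈ {(1,1), (2,1)} is det [[0, 12], [-3, 4]] = 36 ≠ 0, so this unfolding has rank ≥ 2; CP rank is at least every unfolding rank, so rank(T) ≥ 2. (Unfolding ranks only ever bound the CP rank from below — rank(T) can be strictly larger than all of them — so the matching upper bound has to come from an explicit 2-term decomposition.)
Upper bound — finding two terms. Write S_k = T[:,:,k] for the frontal slices: S₁ = [[0, 0], [12, 12]], S₂ = [[-3, 0], [4, 4]].
If T = a₁ ⊗ b₁ ⊗ c₁ + a₂ ⊗ b₂ ⊗ c₂ then each S_k = c₁[k]·a₁b₁ᵀ + c₂[k]·a₂b₂ᵀ. S₁ and S₂ are linearly independent, so a₁b₁ᵀ and a₂b₂ᵀ must span the same plane of matrices: they are the rank-1 matrices of the form x·S₁ + y·S₂.
det(x·S₁ + y·S₂) is −36·xy − 12·y² = (-12)·(y)(3·x + y), vanishing at (x:y) = (1:0) and (1:-3).
M₁ = S₁ = [[0, 0], [12, 12]] = 12·[0, 1][1, 1]ᵀ and M₂ = S₁ − 3·S₂ = [[9, 0], [0, 0]] = 9·[1, 0][1, 0]ᵀ, so take a₁ = [0, 1], b₁ = [1, 1], a₂ = [1, 0], b₂ = [1, 0].
Each slice is an integer combination of E₁ = a₁b₁ᵀ and E₂ = a₂b₂ᵀ: S₁ = 12·E₁, S₂ = 4·E₁ − 3·E₂; reading off coefficients, c₁ = [12, 4] and c₂ = [0, -3].
Hence T = [0, 1] ⊗ [1, 1] ⊗ [12, 4] + [1, 0] ⊗ [1, 0] ⊗ [0, -3], so rank(T) ≤ 2.
These bounds meet, so rank(T) = 2.
Check entry T[2,2,1] = 12: (1)·(1)·(12) + (0)·(0)·(0) = 12.

2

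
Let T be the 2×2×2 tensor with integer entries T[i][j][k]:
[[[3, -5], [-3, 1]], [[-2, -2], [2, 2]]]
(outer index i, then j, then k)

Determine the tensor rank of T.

Lower bound: the mode-1 unfolding of T (rows indexed by i, columns by (j,k) = (0,0), (0,1), (1,0), (1,1)) is [[3, -5, -3, 1], [-2, -2, 2, 2]].
There the 2×2 minor on rows i ∈ {0, 1}, columns (j,k) ∈ {(0,0), (0,1)} is det [[3, -5], [-2, -2]] = -16 ≠ 0, so this unfolding has rank ≥ 2; CP rank is at least every unfolding rank, so rank(T) ≥ 2. (Unfolding ranks only ever bound the CP rank from below — rank(T) can be strictly larger than all of them — so the matching upper bound has to come from an explicit 2-term decomposition.)
Upper bound — finding two terms. Write S_k = T[:,:,k] for the frontal slices: S₀ = [[3, -3], [-2, 2]], S₁ = [[-5, 1], [-2, 2]].
If T = a₁ ⊗ b₁ ⊗ c₁ + a₂ ⊗ b₂ ⊗ c₂ then each S_k = c₁[k]·a₁b₁ᵀ + c₂[k]·a₂b₂ᵀ. S₀ and S₁ are linearly independent, so a₁b₁ᵀ and a₂b₂ᵀ must span the same plane of matrices: they are the rank-1 matrices of the form x·S₀ + y·S₁.
det(x·S₀ + y·S₁) is −8·xy − 8·y² = (-8)·(y)(x + y), vanishing at (x:y) = (1:0) and (1:-1).
M₁ = S₀ = [[3, -3], [-2, 2]] = [3, -2][1, -1]ᵀ and M₂ = S₀ − S₁ = [[8, -4], [0, 0]] = 4·[1, 0][2, -1]ᵀ, so take a₁ = [3, -2], b₁ = [1, -1], a₂ = [1, 0], b₂ = [2, -1].
Each slice is an integer combination of E₁ = a₁b₁ᵀ and E₂ = a₂b₂ᵀ: S₀ = E₁, S₁ = E₁ − 4·E₂; reading off coefficients, c₁ = [1, 1] and c₂ = [0, -4].
Hence T = [3, -2] ⊗ [1, -1] ⊗ [1, 1] + [1, 0] ⊗ [2, -1] ⊗ [0, -4], so rank(T) ≤ 2.
These bounds meet, so rank(T) = 2.

2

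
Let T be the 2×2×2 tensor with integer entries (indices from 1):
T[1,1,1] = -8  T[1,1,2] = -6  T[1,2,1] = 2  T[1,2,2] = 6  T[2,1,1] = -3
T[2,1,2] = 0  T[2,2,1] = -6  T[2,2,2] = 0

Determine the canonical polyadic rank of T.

2

Lower bound: the mode-2 unfolding of T (rows indexed by j, columns by (i,k) = (1,1), (1,2), (2,1), (2,2)) is [[-8, -6, -3, 0], [2, 6, -6, 0]].
There the 2×2 minor on rows j ∈ {1, 2}, columns (i,k) ∈ {(1,1), (1,2)} is det [[-8, -6], [2, 6]] = -36 ≠ 0, so this unfolding has rank ≥ 2; CP rank is at least every unfolding rank, so rank(T) ≥ 2. (This is only a lower bound: in general the CP rank may exceed every unfolding rank, so we still need to exhibit 2 rank-1 terms summing to T.)
Upper bound — finding two terms. Write S_k = T[:,:,k] for the frontal slices: S₁ = [[-8, 2], [-3, -6]], S₂ = [[-6, 6], [0, 0]].
If T = a₁ ⊗ b₁ ⊗ c₁ + a₂ ⊗ b₂ ⊗ c₂ then each S_k = c₁[k]·a₁b₁ᵀ + c₂[k]·a₂b₂ᵀ. S₁ and S₂ are linearly independent, so a₁b₁ᵀ and a₂b₂ᵀ must span the same plane of matrices: they are the rank-1 matrices of the form x·S₁ + y·S₂.
det(x·S₁ + y·S₂) is 54·x² + 54·xy = 54·(x + y)(x), vanishing at (x:y) = (1:-1) and (0:1).
M₁ = S₁ − S₂ = [[-2, -4], [-3, -6]] = −[2, 3][1, 2]ᵀ and M₂ = S₂ = [[-6, 6], [0, 0]] = (-6)·[1, 0][1, -1]ᵀ, so take a₁ = [2, 3], b₁ = [1, 2], a₂ = [1, 0], b₂ = [1, -1].
Each slice is an integer combination of E₁ = a₁b₁ᵀ and E₂ = a₂b₂ᵀ: S₁ = −E₁ − 6·E₂, S₂ = −6·E₂; reading off coefficients, c₁ = [-1, 0] and c₂ = [-6, -6].
Hence T = [2, 3] ⊗ [1, 2] ⊗ [-1, 0] + [1, 0] ⊗ [1, -1] ⊗ [-6, -6], so rank(T) ≤ 2.
These bounds meet, so rank(T) = 2.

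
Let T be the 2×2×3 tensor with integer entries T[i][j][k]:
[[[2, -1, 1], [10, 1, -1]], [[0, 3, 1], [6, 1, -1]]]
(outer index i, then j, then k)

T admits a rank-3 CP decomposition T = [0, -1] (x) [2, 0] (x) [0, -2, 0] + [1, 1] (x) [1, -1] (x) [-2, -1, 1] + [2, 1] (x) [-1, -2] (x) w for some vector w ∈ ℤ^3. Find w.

Subtract the known terms from T to get the rank-1 residual R = [2, 1] (x) [-1, -2] (x) w, so R[i,j,k] = a[i]·b[j]·w[k]. Pick indices with nonzero a[0]·b[0] = (2)·(-1) = -2. Only the fibre through (0,0,·) is needed: R[0,0,:] = T[0,0,:] − Σₗ aₗ[0]bₗ[0]cₗ = [2, -1, 1] − (0)·(2)·[0, -2, 0] − (1)·(1)·[-2, -1, 1] = [4, 0, 0]. Then w[k] = R[0,0,k] / -2 for each k, giving w = [4, 0, 0] / -2 = [-2, 0, 0].

w = [-2, 0, 0]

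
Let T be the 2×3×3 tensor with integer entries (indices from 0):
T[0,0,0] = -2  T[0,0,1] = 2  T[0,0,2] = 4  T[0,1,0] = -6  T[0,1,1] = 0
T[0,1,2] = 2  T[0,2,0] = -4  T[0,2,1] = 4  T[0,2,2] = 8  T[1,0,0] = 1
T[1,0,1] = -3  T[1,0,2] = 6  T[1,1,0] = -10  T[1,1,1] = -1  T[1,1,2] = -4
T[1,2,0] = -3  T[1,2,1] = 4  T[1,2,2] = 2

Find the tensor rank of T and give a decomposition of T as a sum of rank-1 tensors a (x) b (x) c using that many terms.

rank(T) = 3

Lower bound: the mode-2 unfolding of T (rows indexed by j, columns by (i,k) = (0,0), (0,1), (0,2), (1,0), (1,1), (1,2)) is [[-2, 2, 4, 1, -3, 6], [-6, 0, 2, -10, -1, -4], [-4, 4, 8, -3, 4, 2]].
There the 3×3 minor on rows j ∈ {0, 1, 2}, columns (i,k) ∈ {(0,0), (0,1), (1,0)} is det [[-2, 2, 1], [-6, 0, -10], [-4, 4, -3]] = -60 ≠ 0, so this unfolding has rank ≥ 3; CP rank is at least every unfolding rank, so rank(T) ≥ 3. (Flattening ranks never certify an upper bound on CP rank; for that we must actually write T with 3 rank-1 terms.)
Upper bound: T is a sum of 3 rank-1 terms, T = [0, 1] (x) [2, -1, -1] (x) [1, -2, 2] + [1, 2] (x) [0, 1, 0] (x) [-4, -2, -2] + [2, 1] (x) [1, 1, 2] (x) [-1, 1, 2] (written with every a and b primitive with positive leading entry and the scale carried by c; CP decompositions are not unique, and this one is verified by expanding entrywise), so rank(T) ≤ 3.
These bounds meet, so rank(T) = 3.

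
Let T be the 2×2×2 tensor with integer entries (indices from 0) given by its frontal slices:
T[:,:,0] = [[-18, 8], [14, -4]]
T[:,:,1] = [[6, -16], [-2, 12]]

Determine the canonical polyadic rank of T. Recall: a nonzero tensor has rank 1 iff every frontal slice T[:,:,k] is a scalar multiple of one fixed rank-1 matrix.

2

Lower bound: in the mode-3 unfolding of T (rows indexed by k, columns by (i,j)) the 2×2 minor on rows k ∈ {0, 1}, columns (i,j) ∈ {(0,0), (0,1)} is det [[-18, 8], [6, -16]] = 240 ≠ 0, so that unfolding has rank ≥ 2 and hence rank(T) ≥ 2 (CP rank is at least every unfolding rank, though it can be larger).
Upper bound: with S_k = T[:,:,k], the two rank-1 terms a₁b₁ᵀ, a₂b₂ᵀ are the rank-1 members of the pencil x·S₀ + y·S₁.
det(x·S₀ + y·S₁) is −40·x² + 40·y² = (-40)·(x − y)(x + y), vanishing at (x:y) = (1:1) and (1:-1).
M₁ = S₀ + S₁ = [[-12, -8], [12, 8]] = (-4)·[1, -1][3, 2]ᵀ and M₂ = S₀ − S₁ = [[-24, 24], [16, -16]] = (-8)·[3, -2][1, -1]ᵀ, so take a₁ = [1, -1], b₁ = [3, 2], a₂ = [3, -2], b₂ = [1, -1].
Each slice is an integer combination of E₁ = a₁b₁ᵀ and E₂ = a₂b₂ᵀ: S₀ = −2·E₁ − 4·E₂, S₁ = −2·E₁ + 4·E₂; reading off coefficients, c₁ = [-2, -2] and c₂ = [-4, 4].
Hence T = [1, -1] (x) [3, 2] (x) [-2, -2] + [3, -2] (x) [1, -1] (x) [-4, 4], so rank(T) ≤ 2.
These bounds meet, so rank(T) = 2.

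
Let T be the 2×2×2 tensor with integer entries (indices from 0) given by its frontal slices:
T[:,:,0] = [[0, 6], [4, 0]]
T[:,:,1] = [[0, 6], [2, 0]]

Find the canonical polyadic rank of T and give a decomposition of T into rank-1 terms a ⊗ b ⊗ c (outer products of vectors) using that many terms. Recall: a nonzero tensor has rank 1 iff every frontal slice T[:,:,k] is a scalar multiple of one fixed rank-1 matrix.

Lower bound: the mode-3 unfolding of T (rows indexed by k, columns by (i,j) = (0,0), (0,1), (1,0), (1,1)) is [[0, 6, 4, 0], [0, 6, 2, 0]].
There the 2×2 minor on rows k ∈ {0, 1}, columns (i,j) ∈ {(0,1), (1,0)} is det [[6, 4], [6, 2]] = -12 ≠ 0, so this unfolding has rank ≥ 2; CP rank is at least every unfolding rank, so rank(T) ≥ 2. (This is only a lower bound: in general the CP rank may exceed every unfolding rank, so we still need to exhibit 2 rank-1 terms summing to T.)
Upper bound — finding two terms. Write S_k = T[:,:,k] for the frontal slices: S₀ = [[0, 6], [4, 0]], S₁ = [[0, 6], [2, 0]].
If T = a₁ ⊗ b₁ ⊗ c₁ + a₂ ⊗ b₂ ⊗ c₂ then each S_k = c₁[k]·a₁b₁ᵀ + c₂[k]·a₂b₂ᵀ. S₀ and S₁ are linearly independent, so a₁b₁ᵀ and a₂b₂ᵀ must span the same plane of matrices: they are the rank-1 matrices of the form x·S₀ + y·S₁.
det(x·S₀ + y·S₁) is −24·x² − 36·xy − 12·y² = (-12)·(x + y)(2·x + y), vanishing at (x:y) = (1:-1) and (1:-2).
M₁ = S₀ − S₁ = [[0, 0], [2, 0]] = 2·(0, 1)(1, 0)ᵀ and M₂ = S₀ − 2·S₁ = [[0, -6], [0, 0]] = (-6)·(1, 0)(0, 1)ᵀ, so take a₁ = (0, 1), b₁ = (1, 0), a₂ = (1, 0), b₂ = (0, 1).
Each slice is an integer combination of E₁ = a₁b₁ᵀ and E₂ = a₂b₂ᵀ: S₀ = 4·E₁ + 6·E₂, S₁ = 2·E₁ + 6·E₂; reading off coefficients, c₁ = (4, 2) and c₂ = (6, 6).
Hence T = (0, 1) ⊗ (1, 0) ⊗ (4, 2) + (1, 0) ⊗ (0, 1) ⊗ (6, 6), so rank(T) ≤ 2.
These bounds meet, so rank(T) = 2.

rank(T) = 2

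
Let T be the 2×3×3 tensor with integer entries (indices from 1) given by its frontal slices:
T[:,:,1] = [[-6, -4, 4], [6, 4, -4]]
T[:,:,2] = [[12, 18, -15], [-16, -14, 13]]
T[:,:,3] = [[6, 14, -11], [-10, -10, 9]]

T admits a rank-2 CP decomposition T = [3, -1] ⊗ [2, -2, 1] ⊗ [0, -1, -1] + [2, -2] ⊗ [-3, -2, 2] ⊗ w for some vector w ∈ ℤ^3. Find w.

w = [1, -3, -2]

Subtract the known terms from T to get the rank-1 residual R = [2, -2] ⊗ [-3, -2, 2] ⊗ w, so R[i,j,k] = a[i]·b[j]·w[k]. Pick indices with nonzero a[1]·b[1] = (2)·(-3) = -6. Only the fibre through (1,1,·) is needed: R[1,1,:] = T[1,1,:] − Σₗ aₗ[1]bₗ[1]cₗ = [-6, 12, 6] − (3)·(2)·[0, -1, -1] = [-6, 18, 12]. Then w[k] = R[1,1,k] / -6 for each k, giving w = [-6, 18, 12] / -6 = [1, -3, -2].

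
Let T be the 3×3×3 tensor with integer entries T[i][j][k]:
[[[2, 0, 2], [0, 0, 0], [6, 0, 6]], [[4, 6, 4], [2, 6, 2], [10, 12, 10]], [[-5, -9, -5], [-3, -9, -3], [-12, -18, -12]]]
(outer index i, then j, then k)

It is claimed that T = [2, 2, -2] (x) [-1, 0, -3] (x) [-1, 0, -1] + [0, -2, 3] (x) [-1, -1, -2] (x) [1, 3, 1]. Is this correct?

Yes

Reconstruct entrywise from the claimed factors. For example, T[2,2,2] = -12 and Σₗ aₗ[2]bₗ[2]cₗ[2] = (-2)·(-3)·(-1) + (3)·(-2)·(1) = -12; checking all 27 entries, every one matches. The claim holds.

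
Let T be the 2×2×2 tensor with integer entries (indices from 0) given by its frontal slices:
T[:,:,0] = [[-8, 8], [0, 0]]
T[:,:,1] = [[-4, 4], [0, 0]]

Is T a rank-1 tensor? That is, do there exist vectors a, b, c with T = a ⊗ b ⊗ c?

Yes

If T = a ⊗ b ⊗ c then every fibre of T is a multiple of the corresponding factor, so read the factors off the fibres through the nonzero entry T[0,0,0] = -8.
The mode-1 fibre T[:,0,0] = [-8, 0] gives a = [1, 0] (primitive direction); the mode-2 fibre T[0,:,0] = [-8, 8] gives b = [1, -1]; then c[k] = T[0,0,k] / (a[0]·b[0]) = [-8, -4] / 1 = [-8, -4].
Expanding [1, 0] ⊗ [1, -1] ⊗ [-8, -4] reproduces all 8 entries of T, so T = [1, 0] ⊗ [1, -1] ⊗ [-8, -4] and rank(T) ≤ 1.
Equivalently every frontal slice T[:,:,k] is c[k] times the rank-1 matrix [1, 0] ⊗ [1, -1]. So T has rank 1 (it is nonzero).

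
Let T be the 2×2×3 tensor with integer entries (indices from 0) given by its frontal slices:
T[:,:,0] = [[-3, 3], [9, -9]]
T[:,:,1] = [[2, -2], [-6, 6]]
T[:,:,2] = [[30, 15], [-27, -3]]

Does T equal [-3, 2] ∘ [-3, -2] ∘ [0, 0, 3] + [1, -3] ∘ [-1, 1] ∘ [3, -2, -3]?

Reconstruct entrywise from the claimed factors. For example, T[0,1,1] = -2 and Σₗ aₗ[0]bₗ[1]cₗ[1] = (-3)·(-2)·(0) + (1)·(1)·(-2) = -2; checking all 12 entries, every one matches. The claim holds.

Yes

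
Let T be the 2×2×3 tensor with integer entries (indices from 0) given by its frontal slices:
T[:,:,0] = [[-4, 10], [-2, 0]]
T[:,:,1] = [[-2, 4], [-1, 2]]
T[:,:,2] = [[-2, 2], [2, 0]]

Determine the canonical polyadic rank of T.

Lower bound: the mode-3 unfolding of T (rows indexed by k, columns by (i,j) = (0,0), (0,1), (1,0), (1,1)) is [[-4, 10, -2, 0], [-2, 4, -1, 2], [-2, 2, 2, 0]].
There the 3×3 minor on rows k ∈ {0, 1, 2}, columns (i,j) ∈ {(0,0), (0,1), (1,0)} is det [[-4, 10, -2], [-2, 4, -1], [-2, 2, 2]] = 12 ≠ 0, so this unfolding has rank ≥ 3; CP rank is at least every unfolding rank, so rank(T) ≥ 3. (Unfolding ranks only ever bound the CP rank from below — rank(T) can be strictly larger than all of them — so the matching upper bound has to come from an explicit 3-term decomposition.)
Upper bound: T is a sum of 3 rank-1 terms, T = (0, 1) ⊗ (1, -2) ⊗ (-2, -1, 2) + (1, -2) ⊗ (0, 1) ⊗ (2, 0, -2) + (1, 0) ⊗ (1, -2) ⊗ (-4, -2, -2) (one valid choice — decompositions are not unique — normalised so each a, b is primitive with positive first nonzero entry; check it by expanding all entries), so rank(T) ≤ 3.
These bounds meet, so rank(T) = 3.
Check entry T[1,0,1] = -1: (1)·(1)·(-1) + (-2)·(0)·(0) + (0)·(1)·(-2) = -1.

3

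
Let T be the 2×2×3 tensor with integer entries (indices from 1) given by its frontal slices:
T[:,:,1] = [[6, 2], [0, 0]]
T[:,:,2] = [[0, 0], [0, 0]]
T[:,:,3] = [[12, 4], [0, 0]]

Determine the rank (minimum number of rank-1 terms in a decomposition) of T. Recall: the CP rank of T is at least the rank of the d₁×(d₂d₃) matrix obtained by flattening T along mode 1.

Lower bound: T ≠ 0 (e.g. T[1,1,1] = 6), so rank(T) ≥ 1.
Upper bound: if T = a ⊗ b ⊗ c then every fibre of T is a multiple of the corresponding factor, so read the factors off the fibres through the nonzero entry T[1,1,1] = 6.
The mode-1 fibre T[:,1,1] = [6, 0] gives a = [1, 0] (primitive direction); the mode-2 fibre T[1,:,1] = [6, 2] gives b = [3, 1]; then c[k] = T[1,1,k] / (a[1]·b[1]) = [6, 0, 12] / 3 = [2, 0, 4].
Expanding [1, 0] ⊗ [3, 1] ⊗ [2, 0, 4] reproduces all 12 entries of T, so T = [1, 0] ⊗ [3, 1] ⊗ [2, 0, 4] and rank(T) ≤ 1.
These bounds meet, so rank(T) = 1.

1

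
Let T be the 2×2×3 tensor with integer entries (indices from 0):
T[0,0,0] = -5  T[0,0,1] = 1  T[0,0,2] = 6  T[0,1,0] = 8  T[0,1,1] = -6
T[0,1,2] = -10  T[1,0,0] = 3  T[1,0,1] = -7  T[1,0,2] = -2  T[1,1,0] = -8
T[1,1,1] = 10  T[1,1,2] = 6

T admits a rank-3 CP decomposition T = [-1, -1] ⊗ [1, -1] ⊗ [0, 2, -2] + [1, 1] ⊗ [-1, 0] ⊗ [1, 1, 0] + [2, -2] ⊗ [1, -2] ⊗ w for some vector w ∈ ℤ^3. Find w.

w = [-2, 2, 2]

Subtract the known terms from T to get the rank-1 residual R = [2, -2] ⊗ [1, -2] ⊗ w, so R[i,j,k] = a[i]·b[j]·w[k]. Pick indices with nonzero a[0]·b[0] = (2)·(1) = 2. Only the fibre through (0,0,·) is needed: R[0,0,:] = T[0,0,:] − Σₗ aₗ[0]bₗ[0]cₗ = [-5, 1, 6] − (-1)·(1)·[0, 2, -2] − (1)·(-1)·[1, 1, 0] = [-4, 4, 4]. Then w[k] = R[0,0,k] / 2 for each k, giving w = [-4, 4, 4] / 2 = [-2, 2, 2].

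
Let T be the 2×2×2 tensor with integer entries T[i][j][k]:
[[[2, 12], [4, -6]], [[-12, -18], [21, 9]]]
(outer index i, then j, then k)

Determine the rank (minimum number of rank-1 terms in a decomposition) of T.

Lower bound: in the mode-3 unfolding of T (rows indexed by k, columns by (i,j)) the 2×2 minor on rows k ∈ {0, 1}, columns (i,j) ∈ {(0,0), (0,1)} is det [[2, 4], [12, -6]] = -60 ≠ 0, so that unfolding has rank ≥ 2 and hence rank(T) ≥ 2 (CP rank is at least every unfolding rank, though it can be larger).
Upper bound: with S_k = T[:,:,k], the two rank-1 terms a₁b₁ᵀ, a₂b₂ᵀ are the rank-1 members of the pencil x·S₀ + y·S₁.
det(x·S₀ + y·S₁) is 90·x² + 270·xy = 90·(x + 3·y)(x), vanishing at (x:y) = (3:-1) and (0:1).
M₁ = 3·S₀ − S₁ = [[-6, 18], [-18, 54]] = (-6)·(1, 3)(1, -3)ᵀ and M₂ = S₁ = [[12, -6], [-18, 9]] = 3·(2, -3)(2, -1)ᵀ, so take a₁ = (1, 3), b₁ = (1, -3), a₂ = (2, -3), b₂ = (2, -1).
Each slice is an integer combination of E₁ = a₁b₁ᵀ and E₂ = a₂b₂ᵀ: S₀ = −2·E₁ + E₂, S₁ = 3·E₂; reading off coefficients, c₁ = (-2, 0) and c₂ = (1, 3).
Hence T = (1, 3) (x) (1, -3) (x) (-2, 0) + (2, -3) (x) (2, -1) (x) (1, 3), so rank(T) ≤ 2.
These bounds meet, so rank(T) = 2.

2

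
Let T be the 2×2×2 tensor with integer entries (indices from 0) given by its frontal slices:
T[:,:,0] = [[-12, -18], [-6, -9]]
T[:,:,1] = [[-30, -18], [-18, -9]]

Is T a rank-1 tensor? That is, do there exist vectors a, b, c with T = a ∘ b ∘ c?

No

The mode-1 unfolding of T (rows indexed by i, columns by (j,k) = (0,0), (0,1), (1,0), (1,1)) is [[-12, -30, -18, -18], [-6, -18, -9, -9]].
There the 2×2 minor on rows i ∈ {0, 1}, columns (j,k) ∈ {(0,0), (0,1)} is det [[-12, -30], [-6, -18]] = 36 ≠ 0, so this unfolding has rank ≥ 2; CP rank is at least every unfolding rank, so rank(T) ≥ 2.
In particular rank(T) ≥ 2 > 1, so T is not rank-1.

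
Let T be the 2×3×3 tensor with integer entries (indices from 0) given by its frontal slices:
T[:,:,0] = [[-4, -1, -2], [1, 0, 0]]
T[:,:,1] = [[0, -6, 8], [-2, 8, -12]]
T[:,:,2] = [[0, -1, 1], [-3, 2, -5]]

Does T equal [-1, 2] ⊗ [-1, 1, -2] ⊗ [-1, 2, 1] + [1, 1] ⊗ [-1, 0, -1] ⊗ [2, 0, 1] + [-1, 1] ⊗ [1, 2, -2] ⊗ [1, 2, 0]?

Yes

Reconstruct entrywise from the claimed factors. For example, T[1,0,2] = -3 and Σₗ aₗ[1]bₗ[0]cₗ[2] = (2)·(-1)·(1) + (1)·(-1)·(1) + (1)·(1)·(0) = -3; checking all 18 entries, every one matches. The claim holds.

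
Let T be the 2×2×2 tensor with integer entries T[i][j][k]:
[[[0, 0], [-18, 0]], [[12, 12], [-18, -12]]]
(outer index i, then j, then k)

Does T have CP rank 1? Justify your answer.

No

The mode-3 unfolding of T (rows indexed by k, columns by (i,j) = (0,0), (0,1), (1,0), (1,1)) is [[0, -18, 12, -18], [0, 0, 12, -12]].
There the 2×2 minor on rows k ∈ {0, 1}, columns (i,j) ∈ {(0,1), (1,0)} is det [[-18, 12], [0, 12]] = -216 ≠ 0, so this unfolding has rank ≥ 2; CP rank is at least every unfolding rank, so rank(T) ≥ 2.
In particular rank(T) ≥ 2 > 1, so T is not rank-1.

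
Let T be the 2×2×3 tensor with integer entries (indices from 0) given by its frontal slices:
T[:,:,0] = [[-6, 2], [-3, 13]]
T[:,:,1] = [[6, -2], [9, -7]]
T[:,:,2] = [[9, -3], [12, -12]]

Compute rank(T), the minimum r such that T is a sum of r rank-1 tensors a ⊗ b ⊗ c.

2

Lower bound: the mode-2 unfolding of T (rows indexed by j, columns by (i,k) = (0,0), (0,1), (0,2), (1,0), (1,1), (1,2)) is [[-6, 6, 9, -3, 9, 12], [2, -2, -3, 13, -7, -12]].
There the 2×2 minor on rows j ∈ {0, 1}, columns (i,k) ∈ {(0,0), (1,0)} is det [[-6, -3], [2, 13]] = -72 ≠ 0, so this unfolding has rank ≥ 2; CP rank is at least every unfolding rank, so rank(T) ≥ 2. (This is only a lower bound: in general the CP rank may exceed every unfolding rank, so we still need to exhibit 2 rank-1 terms summing to T.)
Upper bound — finding two terms. Write S_k = T[:,:,k] for the frontal slices: S₀ = [[-6, 2], [-3, 13]], S₁ = [[6, -2], [9, -7]], S₂ = [[9, -3], [12, -12]].
If T = a₁ ⊗ b₁ ⊗ c₁ + a₂ ⊗ b₂ ⊗ c₂ then each S_k = c₁[k]·a₁b₁ᵀ + c₂[k]·a₂b₂ᵀ. S₀ and S₁ are linearly independent, so a₁b₁ᵀ and a₂b₂ᵀ must span the same plane of matrices: they are the rank-1 matrices of the form x·S₀ + y·S₁.
det(x·S₀ + y·S₁) is −72·x² + 96·xy − 24·y² = (-24)·(3·x − y)(x − y), vanishing at (x:y) = (1:3) and (1:1).
M₁ = S₀ + 3·S₁ = [[12, -4], [24, -8]] = 4·(1, 2)(3, -1)ᵀ and M₂ = S₀ + S₁ = [[0, 0], [6, 6]] = 6·(0, 1)(1, 1)ᵀ, so take a₁ = (1, 2), b₁ = (3, -1), a₂ = (0, 1), b₂ = (1, 1).
Each slice is an integer combination of E₁ = a₁b₁ᵀ and E₂ = a₂b₂ᵀ: S₀ = −2·E₁ + 9·E₂, S₁ = 2·E₁ − 3·E₂, S₂ = 3·E₁ − 6·E₂; reading off coefficients, c₁ = (-2, 2, 3) and c₂ = (9, -3, -6).
Hence T = (1, 2) ⊗ (3, -1) ⊗ (-2, 2, 3) + (0, 1) ⊗ (1, 1) ⊗ (9, -3, -6), so rank(T) ≤ 2.
These bounds meet, so rank(T) = 2.
Check entry T[1,0,1] = 9: (2)·(3)·(2) + (1)·(1)·(-3) = 9.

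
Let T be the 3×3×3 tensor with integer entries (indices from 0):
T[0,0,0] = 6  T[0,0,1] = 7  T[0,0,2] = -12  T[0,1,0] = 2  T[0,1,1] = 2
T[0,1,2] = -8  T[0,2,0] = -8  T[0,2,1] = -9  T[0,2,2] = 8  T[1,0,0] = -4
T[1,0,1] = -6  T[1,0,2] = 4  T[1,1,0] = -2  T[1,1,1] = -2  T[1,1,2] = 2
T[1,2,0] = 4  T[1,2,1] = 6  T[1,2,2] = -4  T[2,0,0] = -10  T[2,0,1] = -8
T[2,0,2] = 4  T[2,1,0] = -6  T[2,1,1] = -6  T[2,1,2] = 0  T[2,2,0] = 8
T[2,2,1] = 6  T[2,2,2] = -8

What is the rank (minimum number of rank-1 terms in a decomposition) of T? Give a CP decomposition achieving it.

Lower bound: in the mode-3 unfolding of T (rows indexed by k, columns by (i,j)) the 3×3 minor on rows k ∈ {0, 1, 2}, columns (i,j) ∈ {(0,0), (0,1), (0,2)} is det [[6, 2, -8], [7, 2, -9], [-12, -8, 8]] = 24 ≠ 0, so that unfolding has rank ≥ 3 and hence rank(T) ≥ 3 (CP rank is at least every unfolding rank, though it can be larger).
Upper bound: T is a sum of 3 rank-1 terms, T = [1, -2, 2] ⊗ [1, 0, -1] ⊗ [0, 1, 0] + [1, 0, 1] ⊗ [1, 1, 0] ⊗ [-2, -2, -4] + [2, -1, -2] ⊗ [2, 1, -2] ⊗ [2, 2, -2] (written with every a and b primitive with positive leading entry and the scale carried by c; CP decompositions are not unique, and this one is verified by expanding entrywise), so rank(T) ≤ 3.
These bounds meet, so rank(T) = 3.

rank(T) = 3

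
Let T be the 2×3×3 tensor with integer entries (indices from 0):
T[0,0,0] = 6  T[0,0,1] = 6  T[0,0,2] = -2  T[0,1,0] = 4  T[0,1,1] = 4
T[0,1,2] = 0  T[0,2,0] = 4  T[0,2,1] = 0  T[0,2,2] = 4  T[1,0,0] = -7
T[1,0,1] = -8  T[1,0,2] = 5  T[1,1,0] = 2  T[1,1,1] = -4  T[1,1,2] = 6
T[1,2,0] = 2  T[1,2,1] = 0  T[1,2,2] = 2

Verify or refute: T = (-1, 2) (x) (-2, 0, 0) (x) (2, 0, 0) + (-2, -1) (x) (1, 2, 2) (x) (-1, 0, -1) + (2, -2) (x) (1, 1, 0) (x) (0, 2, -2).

No

Reconstruct entry (0,0,1) from the claimed factors: Σₗ aₗ[0]bₗ[0]cₗ[1] = (-1)·(-2)·(0) + (-2)·(1)·(0) + (2)·(1)·(2) = 4, but T[0,0,1] = 6. The claim is false.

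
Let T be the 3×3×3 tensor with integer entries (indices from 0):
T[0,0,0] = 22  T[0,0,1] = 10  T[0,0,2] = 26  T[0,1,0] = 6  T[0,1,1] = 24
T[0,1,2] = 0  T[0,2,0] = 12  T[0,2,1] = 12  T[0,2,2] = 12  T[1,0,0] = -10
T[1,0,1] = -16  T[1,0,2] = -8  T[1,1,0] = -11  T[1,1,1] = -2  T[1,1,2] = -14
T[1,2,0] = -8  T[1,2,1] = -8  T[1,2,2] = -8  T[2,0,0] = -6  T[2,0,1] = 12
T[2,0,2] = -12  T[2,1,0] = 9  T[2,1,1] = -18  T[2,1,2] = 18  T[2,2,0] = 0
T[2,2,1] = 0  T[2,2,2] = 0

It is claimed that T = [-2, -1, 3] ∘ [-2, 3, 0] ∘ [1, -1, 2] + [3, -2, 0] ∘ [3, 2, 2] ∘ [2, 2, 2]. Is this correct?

No

Reconstruct entry (0,0,1) from the claimed factors: Σₗ aₗ[0]bₗ[0]cₗ[1] = (-2)·(-2)·(-1) + (3)·(3)·(2) = 14, but T[0,0,1] = 10. The claim is false.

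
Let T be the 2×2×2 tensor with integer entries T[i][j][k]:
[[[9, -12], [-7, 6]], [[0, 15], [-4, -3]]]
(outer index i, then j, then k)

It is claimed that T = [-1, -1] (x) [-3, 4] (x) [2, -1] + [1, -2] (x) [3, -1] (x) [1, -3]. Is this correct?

Reconstruct entry (0,1,0) from the claimed factors: Σₗ aₗ[0]bₗ[1]cₗ[0] = (-1)·(4)·(2) + (1)·(-1)·(1) = -9, but T[0,1,0] = -7. The claim is false.

No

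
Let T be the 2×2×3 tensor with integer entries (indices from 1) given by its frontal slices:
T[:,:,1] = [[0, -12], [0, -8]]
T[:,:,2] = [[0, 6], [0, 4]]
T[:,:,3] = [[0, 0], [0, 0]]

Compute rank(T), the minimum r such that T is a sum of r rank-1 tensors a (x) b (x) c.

1

Lower bound: T ≠ 0 (e.g. T[1,2,1] = -12), so rank(T) ≥ 1.
Upper bound: if T = a (x) b (x) c then every fibre of T is a multiple of the corresponding factor, so read the factors off the fibres through the nonzero entry T[1,2,1] = -12.
The mode-1 fibre T[:,2,1] = [-12, -8] gives a = [3, 2] (primitive direction); the mode-2 fibre T[1,:,1] = [0, -12] gives b = [0, 1]; then c[k] = T[1,2,k] / (a[1]·b[2]) = [-12, 6, 0] / 3 = [-4, 2, 0].
Expanding [3, 2] (x) [0, 1] (x) [-4, 2, 0] reproduces all 12 entries of T, so T = [3, 2] (x) [0, 1] (x) [-4, 2, 0] and rank(T) ≤ 1.
These bounds meet, so rank(T) = 1.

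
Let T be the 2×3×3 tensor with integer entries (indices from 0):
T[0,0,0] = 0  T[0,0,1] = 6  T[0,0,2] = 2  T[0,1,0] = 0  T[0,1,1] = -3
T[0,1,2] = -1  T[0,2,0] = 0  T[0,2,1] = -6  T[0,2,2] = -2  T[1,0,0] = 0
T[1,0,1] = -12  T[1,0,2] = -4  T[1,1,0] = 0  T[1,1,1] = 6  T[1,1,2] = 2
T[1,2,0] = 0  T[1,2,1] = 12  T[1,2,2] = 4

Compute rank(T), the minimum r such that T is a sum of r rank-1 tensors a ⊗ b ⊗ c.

Lower bound: T ≠ 0 (e.g. T[0,0,1] = 6), so rank(T) ≥ 1.
Upper bound: if T = a ⊗ b ⊗ c then every fibre of T is a multiple of the corresponding factor, so read the factors off the fibres through the nonzero entry T[0,0,1] = 6.
The mode-1 fibre T[:,0,1] = [6, -12] gives a = [1, -2] (primitive direction); the mode-2 fibre T[0,:,1] = [6, -3, -6] gives b = [2, -1, -2]; then c[k] = T[0,0,k] / (a[0]·b[0]) = [0, 6, 2] / 2 = [0, 3, 1].
Expanding [1, -2] ⊗ [2, -1, -2] ⊗ [0, 3, 1] reproduces all 18 entries of T, so T = [1, -2] ⊗ [2, -1, -2] ⊗ [0, 3, 1] and rank(T) ≤ 1.
These bounds meet, so rank(T) = 1.

1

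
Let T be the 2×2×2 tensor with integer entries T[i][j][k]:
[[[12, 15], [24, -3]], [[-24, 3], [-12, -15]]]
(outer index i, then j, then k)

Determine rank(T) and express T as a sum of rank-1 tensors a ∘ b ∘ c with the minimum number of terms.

rank(T) = 2

Lower bound: the mode-2 unfolding of T (rows indexed by j, columns by (i,k) = (0,0), (0,1), (1,0), (1,1)) is [[12, 15, -24, 3], [24, -3, -12, -15]].
There the 2×2 minor on rows j ∈ {0, 1}, columns (i,k) ∈ {(0,0), (0,1)} is det [[12, 15], [24, -3]] = -396 ≠ 0, so this unfolding has rank ≥ 2; CP rank is at least every unfolding rank, so rank(T) ≥ 2. (Flattening ranks never certify an upper bound on CP rank; for that we must actually write T with 2 rank-1 terms.)
Upper bound — finding two terms. Write S_k = T[:,:,k] for the frontal slices: S₀ = [[12, 24], [-24, -12]], S₁ = [[15, -3], [3, -15]].
If T = a₁ ∘ b₁ ∘ c₁ + a₂ ∘ b₂ ∘ c₂ then each S_k = c₁[k]·a₁b₁ᵀ + c₂[k]·a₂b₂ᵀ. S₀ and S₁ are linearly independent, so a₁b₁ᵀ and a₂b₂ᵀ must span the same plane of matrices: they are the rank-1 matrices of the form x·S₀ + y·S₁.
det(x·S₀ + y·S₁) is 432·x² − 504·xy − 216·y² = 72·(2·x − 3·y)(3·x + y), vanishing at (x:y) = (3:2) and (1:-3).
M₁ = 3·S₀ + 2·S₁ = [[66, 66], [-66, -66]] = 66·[1, -1][1, 1]ᵀ and M₂ = S₀ − 3·S₁ = [[-33, 33], [-33, 33]] = (-33)·[1, 1][1, -1]ᵀ, so take a₁ = [1, -1], b₁ = [1, 1], a₂ = [1, 1], b₂ = [1, -1].
Each slice is an integer combination of E₁ = a₁b₁ᵀ and E₂ = a₂b₂ᵀ: S₀ = 18·E₁ − 6·E₂, S₁ = 6·E₁ + 9·E₂; reading off coefficients, c₁ = [18, 6] and c₂ = [-6, 9].
Hence T = [1, -1] ∘ [1, 1] ∘ [18, 6] + [1, 1] ∘ [1, -1] ∘ [-6, 9], so rank(T) ≤ 2.
These bounds meet, so rank(T) = 2.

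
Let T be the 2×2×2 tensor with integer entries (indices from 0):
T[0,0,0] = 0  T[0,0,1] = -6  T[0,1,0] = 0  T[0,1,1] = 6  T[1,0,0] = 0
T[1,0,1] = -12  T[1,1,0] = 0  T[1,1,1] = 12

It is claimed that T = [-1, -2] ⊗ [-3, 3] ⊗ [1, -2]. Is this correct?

No

Reconstruct entry (0,0,0) from the claimed factors: Σₗ aₗ[0]bₗ[0]cₗ[0] = (-1)·(-3)·(1) = 3, but T[0,0,0] = 0. The claim is false.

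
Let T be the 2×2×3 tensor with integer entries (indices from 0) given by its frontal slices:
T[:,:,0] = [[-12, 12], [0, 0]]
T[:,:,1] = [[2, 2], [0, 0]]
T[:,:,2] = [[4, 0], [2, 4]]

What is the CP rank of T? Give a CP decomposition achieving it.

Lower bound: the mode-3 unfolding of T (rows indexed by k, columns by (i,j) = (0,0), (0,1), (1,0), (1,1)) is [[-12, 12, 0, 0], [2, 2, 0, 0], [4, 0, 2, 4]].
There the 3×3 minor on rows k ∈ {0, 1, 2}, columns (i,j) ∈ {(0,0), (0,1), (1,0)} is det [[-12, 12, 0], [2, 2, 0], [4, 0, 2]] = -96 ≠ 0, so this unfolding has rank ≥ 3; CP rank is at least every unfolding rank, so rank(T) ≥ 3. (Flattening ranks never certify an upper bound on CP rank; for that we must actually write T with 3 rank-1 terms.)
Upper bound: T is a sum of 3 rank-1 terms, T = (1, 0) ⊗ (1, -2) ⊗ (-4, -2, 2) + (1, 0) ⊗ (2, -1) ⊗ (-4, 2, 0) + (1, 1) ⊗ (1, 2) ⊗ (0, 0, 2) (written with every a and b primitive with positive leading entry and the scale carried by c; CP decompositions are not unique, and this one is verified by expanding entrywise), so rank(T) ≤ 3.
These bounds meet, so rank(T) = 3.

rank(T) = 3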